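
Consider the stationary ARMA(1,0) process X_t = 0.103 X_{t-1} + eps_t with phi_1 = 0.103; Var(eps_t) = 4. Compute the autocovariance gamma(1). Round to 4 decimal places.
\gamma(1) = 0.4164

Multiply the model equation by X_{t-k} and take expectations. With theta_0 = psi_0 = 1 and psi_j the MA(infinity) weights, this gives
  gamma(k) - sum_i phi_i gamma(k-i) = c_k,
  c_k = sigma^2 * sum_{j=k..q} theta_j psi_{j-k}   (c_k = 0 for k > q),
using gamma(-m) = gamma(m).
Pure AR (q = 0): c_0 = sigma^2 = 4, c_k = 0 for k >= 1.
Equations for k = 0 and k = 1 (AR order 1):
  gamma(0) = phi_1 gamma(1) + c_0
  gamma(1) = phi_1 gamma(0) + c_1
Substituting the second into the first: gamma(0) (1 - phi_1^2) = c_0 + phi_1 c_1, so
  gamma(0) = c_0 / (1 - phi_1^2) = 4 / (1 - (0.103)^2) = 4 / 0.989391 = 4.042891.
  gamma(1) = phi_1 gamma(0) = (0.103)(4.042891) = 0.416418.
Therefore gamma(1) = 0.4164 (to 4 decimal places).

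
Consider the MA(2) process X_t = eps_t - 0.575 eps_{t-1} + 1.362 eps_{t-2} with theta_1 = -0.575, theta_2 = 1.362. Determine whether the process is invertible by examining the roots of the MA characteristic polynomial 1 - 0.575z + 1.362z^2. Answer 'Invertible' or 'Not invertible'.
\text{Not invertible}

The MA(q) characteristic polynomial is P(z) = 1 - 0.575z + 1.362z^2.
Invertibility requires all roots to lie outside the unit circle, i.e. |z| > 1 for every root.
Set 1 + (-0.575) z + (1.362) z^2 = 0, i.e. a z^2 + b z + c = 0 with a = 1.362, b = -0.575, c = 1.
Discriminant D = b^2 - 4ac = (-0.575)^2 - 4*(1.362)*1 = 0.330625 - (5.448) = -5.117375.
D < 0, so the roots are the complex-conjugate pair z = (-b +/- i sqrt(-D)) / (2a) = 0.2111 +/- 0.8305i.
For a conjugate pair |z|^2 = z * conj(z) = (product of roots) = c/a = 1/(1.362) = 0.734214, so |z| = sqrt(0.734214) = 0.8569 for both roots.
Moduli of all roots: 0.8569, 0.8569.
All moduli strictly greater than 1? No.
Verdict: Not invertible.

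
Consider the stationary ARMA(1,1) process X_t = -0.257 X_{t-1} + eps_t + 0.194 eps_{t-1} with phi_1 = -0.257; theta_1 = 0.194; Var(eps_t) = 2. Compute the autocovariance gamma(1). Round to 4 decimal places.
\gamma(1) = -0.1282

Multiply the model equation by X_{t-k} and take expectations. With theta_0 = psi_0 = 1 and psi_j the MA(infinity) weights, this gives
  gamma(k) - sum_i phi_i gamma(k-i) = c_k,
  c_k = sigma^2 * sum_{j=k..q} theta_j psi_{j-k}   (c_k = 0 for k > q),
using gamma(-m) = gamma(m).
psi-weights needed (psi_j = theta_j + sum_i phi_i psi_{j-i}):
  psi_1 = theta_1 + phi_1 = 0.194 + (-0.257) = -0.063
Right-hand sides:
  c_0 = sigma^2 (1 + theta_1 psi_1) = 2 * (1 + (0.194)(-0.063)) = 2 * 0.987778 = 1.975556
  c_1 = sigma^2 theta_1 = 2 * (0.194) = 0.388
  c_2 = 0
Equations for k = 0 and k = 1 (AR order 1):
  gamma(0) = phi_1 gamma(1) + c_0
  gamma(1) = phi_1 gamma(0) + c_1
Substituting the second into the first: gamma(0) (1 - phi_1^2) = c_0 + phi_1 c_1, so
  gamma(0) = (c_0 + phi_1 c_1) / (1 - phi_1^2) = (1.975556 + (-0.257)(0.388)) / (1 - (-0.257)^2) = 1.87584 / 0.933951 = 2.008499.
  gamma(1) = phi_1 gamma(0) + c_1 = (-0.257)(2.008499) + (0.388) = -0.128184.
Therefore gamma(1) = -0.1282 (to 4 decimal places).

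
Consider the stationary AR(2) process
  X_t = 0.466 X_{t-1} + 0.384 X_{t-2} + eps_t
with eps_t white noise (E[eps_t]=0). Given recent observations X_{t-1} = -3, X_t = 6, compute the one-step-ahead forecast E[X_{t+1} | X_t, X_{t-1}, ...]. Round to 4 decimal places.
E[X_{t+1} \mid \mathcal F_t] = 1.6440

For an AR(p) model X_t = c + sum_i phi_i X_{t-i} + eps_t, the
one-step-ahead conditional mean is
  E[X_{t+1} | X_t, ...] = c + sum_i phi_i X_{t+1-i}.
Substitute known values:
  E[X_{t+1} | ...] = (0.466) * (6) + (0.384) * (-3)
                   = 1.6440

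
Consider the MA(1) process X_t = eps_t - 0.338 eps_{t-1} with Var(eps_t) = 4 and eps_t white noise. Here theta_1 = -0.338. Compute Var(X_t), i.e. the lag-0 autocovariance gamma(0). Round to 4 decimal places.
\gamma(0) = 4.4570

For an MA(q) process X_t = eps_t + sum_i theta_i eps_{t-i} with
Var(eps_t) = sigma^2, the variance is
  gamma(0) = sigma^2 * (1 + sum_i theta_i^2).
  sum_i theta_i^2 = (-0.338)^2 = 0.114244.
  gamma(0) = 4 * (1 + 0.114244) = 4 * 1.114244 = 4.456976, which rounds to 4.4570.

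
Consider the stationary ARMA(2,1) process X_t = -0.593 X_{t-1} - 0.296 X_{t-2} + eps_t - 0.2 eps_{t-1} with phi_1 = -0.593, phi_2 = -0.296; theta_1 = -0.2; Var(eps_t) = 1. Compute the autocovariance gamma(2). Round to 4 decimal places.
\gamma(2) = 0.0497

Multiply the model equation by X_{t-k} and take expectations. With theta_0 = psi_0 = 1 and psi_j the MA(infinity) weights, this gives
  gamma(k) - sum_i phi_i gamma(k-i) = c_k,
  c_k = sigma^2 * sum_{j=k..q} theta_j psi_{j-k}   (c_k = 0 for k > q),
using gamma(-m) = gamma(m).
psi-weights needed (psi_j = theta_j + sum_i phi_i psi_{j-i}):
  psi_1 = theta_1 + phi_1 = -0.2 + (-0.593) = -0.793
Right-hand sides:
  c_0 = sigma^2 (1 + theta_1 psi_1) = 1 * (1 + (-0.2)(-0.793)) = 1 * 1.1586 = 1.1586
  c_1 = sigma^2 theta_1 = 1 * (-0.2) = -0.2
  c_2 = 0
Equations for k = 0, 1, 2 (AR order 2, c_2 = 0):
  (E0) gamma(0) = phi_1 gamma(1) + phi_2 gamma(2) + c_0
  (E1) gamma(1) = phi_1 gamma(0) + phi_2 gamma(1) + c_1
  (E2) gamma(2) = phi_1 gamma(1) + phi_2 gamma(0)
From (E1): gamma(1) = A gamma(0) + B with
  A = phi_1 / (1 - phi_2) = -0.593 / 1.296 = -0.457562,   B = c_1 / (1 - phi_2) = -0.2 / 1.296 = -0.154321.
Insert (E2) into (E0): gamma(0) (1 - phi_2^2) = phi_1 (1 + phi_2) gamma(1) + c_0.
  phi_1 (1 + phi_2) = (-0.593)(0.704) = -0.417472,   1 - phi_2^2 = 0.912384.
Replace gamma(1) by A gamma(0) + B and collect gamma(0):
  gamma(0) [0.912384 - (-0.417472)(-0.457562)] = (-0.417472)(-0.154321) + 1.1586
  gamma(0) * 0.721365 = 1.223025
  gamma(0) = 1.223025 / 0.721365 = 1.695432.
  gamma(1) = A gamma(0) + B = (-0.457562)(1.695432) + (-0.154321) = -0.930086.
  gamma(2) = phi_1 gamma(1) + phi_2 gamma(0) = (-0.593)(-0.930086) + (-0.296)(1.695432) = 0.049693.
Therefore gamma(2) = 0.0497 (to 4 decimal places).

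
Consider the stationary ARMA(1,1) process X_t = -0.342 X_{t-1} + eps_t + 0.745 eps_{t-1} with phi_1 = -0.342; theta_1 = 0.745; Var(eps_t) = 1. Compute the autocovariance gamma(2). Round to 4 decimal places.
\gamma(2) = -0.1163

Multiply the model equation by X_{t-k} and take expectations. With theta_0 = psi_0 = 1 and psi_j the MA(infinity) weights, this gives
  gamma(k) - sum_i phi_i gamma(k-i) = c_k,
  c_k = sigma^2 * sum_{j=k..q} theta_j psi_{j-k}   (c_k = 0 for k > q),
using gamma(-m) = gamma(m).
psi-weights needed (psi_j = theta_j + sum_i phi_i psi_{j-i}):
  psi_1 = theta_1 + phi_1 = 0.745 + (-0.342) = 0.403
Right-hand sides:
  c_0 = sigma^2 (1 + theta_1 psi_1) = 1 * (1 + (0.745)(0.403)) = 1 * 1.300235 = 1.300235
  c_1 = sigma^2 theta_1 = 1 * (0.745) = 0.745
  c_2 = 0
Equations for k = 0 and k = 1 (AR order 1):
  gamma(0) = phi_1 gamma(1) + c_0
  gamma(1) = phi_1 gamma(0) + c_1
Substituting the second into the first: gamma(0) (1 - phi_1^2) = c_0 + phi_1 c_1, so
  gamma(0) = (c_0 + phi_1 c_1) / (1 - phi_1^2) = (1.300235 + (-0.342)(0.745)) / (1 - (-0.342)^2) = 1.045445 / 0.883036 = 1.183921.
  gamma(1) = phi_1 gamma(0) + c_1 = (-0.342)(1.183921) + (0.745) = 0.340099.
For k = 2 (> q): gamma(2) = phi_1 gamma(1) = (-0.342)(0.340099) = -0.116314.
Therefore gamma(2) = -0.1163 (to 4 decimal places).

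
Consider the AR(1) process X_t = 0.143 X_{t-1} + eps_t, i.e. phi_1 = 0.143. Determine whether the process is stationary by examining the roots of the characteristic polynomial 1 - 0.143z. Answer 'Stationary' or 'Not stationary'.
\text{Stationary}

The AR(p) characteristic polynomial is P(z) = 1 - 0.143z.
Stationarity requires all roots to lie outside the unit circle, i.e. |z| > 1 for every root.
This is linear in z: 1 + (-0.143) z = 0  =>  z = -1/(-0.143) = 6.993007,  |z| = 6.993007.
Moduli of all roots: 6.9930.
All moduli strictly greater than 1? Yes.
Verdict: Stationary.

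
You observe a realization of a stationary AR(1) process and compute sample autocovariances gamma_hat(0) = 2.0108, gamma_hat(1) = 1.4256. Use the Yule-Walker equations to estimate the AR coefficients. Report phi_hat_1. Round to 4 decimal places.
\hat\phi_{1} = 0.7090

The Yule-Walker equations for an AR(p) process read, in matrix form,
  Gamma_p phi = r_p,   with   (Gamma_p)_{ij} = gamma(|i - j|),
                       (r_p)_i = gamma(i),   i,j = 1..p.
Substitute the sample gammas (Toeplitz matrix and right-hand side of size 1):
  Gamma_p = [[2.0108]]
  r_p     = [1.4256]
With p = 1 this is the single equation gamma(0) phi_1 = gamma(1):
  phi_hat_1 = gamma(1) / gamma(0) = 1.4256 / 2.0108 = 0.7090.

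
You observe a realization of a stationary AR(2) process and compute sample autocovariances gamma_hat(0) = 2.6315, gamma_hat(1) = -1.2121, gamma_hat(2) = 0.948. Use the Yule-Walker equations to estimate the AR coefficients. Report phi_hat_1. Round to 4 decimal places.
\hat\phi_{1} = -0.3740

The Yule-Walker equations for an AR(p) process read, in matrix form,
  Gamma_p phi = r_p,   with   (Gamma_p)_{ij} = gamma(|i - j|),
                       (r_p)_i = gamma(i),   i,j = 1..p.
Substitute the sample gammas (Toeplitz matrix and right-hand side of size 2):
  Gamma_p = [[2.6315, -1.2121], [-1.2121, 2.6315]]
  r_p     = [-1.2121, 0.948]
Written out:
  2.6315 phi_1 - 1.2121 phi_2 = -1.2121
  -1.2121 phi_1 + 2.6315 phi_2 = 0.948
Solve by Cramer's rule:
  det = gamma(0)^2 - gamma(1)^2 = (2.6315)^2 - (-1.2121)^2 = 6.92479225 - 1.46918641 = 5.45560584
  phi_hat_1 = [gamma(1) gamma(0) - gamma(1) gamma(2)] / det = [(-1.2121)(2.6315) - (-1.2121)(0.948)] / 5.45560584 = -2.04057035 / 5.45560584 = -0.374
  phi_hat_2 = [gamma(0) gamma(2) - gamma(1)^2] / det = [(2.6315)(0.948) - (-1.2121)^2] / 5.45560584 = 1.02547559 / 5.45560584 = 0.188
So phi_hat = [-0.3740, 0.1880].
Therefore phi_hat_1 = -0.3740.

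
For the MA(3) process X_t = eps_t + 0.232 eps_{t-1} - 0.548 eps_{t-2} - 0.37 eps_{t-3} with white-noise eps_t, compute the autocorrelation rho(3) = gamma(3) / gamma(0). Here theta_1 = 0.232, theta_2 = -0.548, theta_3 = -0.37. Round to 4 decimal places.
\rho(3) = -0.2482

For an MA(q) process with theta_0 = 1, the autocovariance is
  gamma(k) = sigma^2 * sum_{i=0..q-k} theta_i * theta_{i+k},
and rho(k) = gamma(k) / gamma(0). Sigma^2 cancels.
  numerator   = (1)*(-0.37) = -0.37.
  denominator = (1)^2 + (0.232)^2 + (-0.548)^2 + (-0.37)^2 = 1.491028.
  rho(3) = -0.37 / 1.491028 = -0.2482.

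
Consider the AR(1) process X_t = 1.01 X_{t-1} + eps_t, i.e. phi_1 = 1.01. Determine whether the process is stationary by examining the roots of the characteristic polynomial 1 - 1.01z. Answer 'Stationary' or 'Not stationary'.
\text{Not stationary}

The AR(p) characteristic polynomial is P(z) = 1 - 1.01z.
Stationarity requires all roots to lie outside the unit circle, i.e. |z| > 1 for every root.
This is linear in z: 1 + (-1.01) z = 0  =>  z = -1/(-1.01) = 0.990099,  |z| = 0.990099.
Moduli of all roots: 0.9901.
All moduli strictly greater than 1? No.
Verdict: Not stationary.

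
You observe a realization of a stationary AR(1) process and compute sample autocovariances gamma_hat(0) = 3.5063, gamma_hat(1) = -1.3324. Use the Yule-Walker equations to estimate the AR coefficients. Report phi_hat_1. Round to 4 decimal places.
\hat\phi_{1} = -0.3800

The Yule-Walker equations for an AR(p) process read, in matrix form,
  Gamma_p phi = r_p,   with   (Gamma_p)_{ij} = gamma(|i - j|),
                       (r_p)_i = gamma(i),   i,j = 1..p.
Substitute the sample gammas (Toeplitz matrix and right-hand side of size 1):
  Gamma_p = [[3.5063]]
  r_p     = [-1.3324]
With p = 1 this is the single equation gamma(0) phi_1 = gamma(1):
  phi_hat_1 = gamma(1) / gamma(0) = -1.3324 / 3.5063 = -0.3800.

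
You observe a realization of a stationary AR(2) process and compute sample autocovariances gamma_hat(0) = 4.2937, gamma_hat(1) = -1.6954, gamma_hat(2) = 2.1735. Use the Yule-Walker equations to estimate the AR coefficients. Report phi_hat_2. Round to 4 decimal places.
\hat\phi_{2} = 0.4150

The Yule-Walker equations for an AR(p) process read, in matrix form,
  Gamma_p phi = r_p,   with   (Gamma_p)_{ij} = gamma(|i - j|),
                       (r_p)_i = gamma(i),   i,j = 1..p.
Substitute the sample gammas (Toeplitz matrix and right-hand side of size 2):
  Gamma_p = [[4.2937, -1.6954], [-1.6954, 4.2937]]
  r_p     = [-1.6954, 2.1735]
Written out:
  4.2937 phi_1 - 1.6954 phi_2 = -1.6954
  -1.6954 phi_1 + 4.2937 phi_2 = 2.1735
Solve by Cramer's rule:
  det = gamma(0)^2 - gamma(1)^2 = (4.2937)^2 - (-1.6954)^2 = 18.43585969 - 2.87438116 = 15.56147853
  phi_hat_1 = [gamma(1) gamma(0) - gamma(1) gamma(2)] / det = [(-1.6954)(4.2937) - (-1.6954)(2.1735)] / 15.56147853 = -3.59458708 / 15.56147853 = -0.231
  phi_hat_2 = [gamma(0) gamma(2) - gamma(1)^2] / det = [(4.2937)(2.1735) - (-1.6954)^2] / 15.56147853 = 6.45797579 / 15.56147853 = 0.415
So phi_hat = [-0.2310, 0.4150].
Therefore phi_hat_2 = 0.4150.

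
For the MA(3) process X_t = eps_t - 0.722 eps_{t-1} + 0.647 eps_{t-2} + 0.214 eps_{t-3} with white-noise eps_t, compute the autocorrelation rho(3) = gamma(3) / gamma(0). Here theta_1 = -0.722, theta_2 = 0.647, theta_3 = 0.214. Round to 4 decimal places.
\rho(3) = 0.1078

For an MA(q) process with theta_0 = 1, the autocovariance is
  gamma(k) = sigma^2 * sum_{i=0..q-k} theta_i * theta_{i+k},
and rho(k) = gamma(k) / gamma(0). Sigma^2 cancels.
  numerator   = (1)*(0.214) = 0.214.
  denominator = (1)^2 + (-0.722)^2 + (0.647)^2 + (0.214)^2 = 1.985689.
  rho(3) = 0.214 / 1.985689 = 0.1078.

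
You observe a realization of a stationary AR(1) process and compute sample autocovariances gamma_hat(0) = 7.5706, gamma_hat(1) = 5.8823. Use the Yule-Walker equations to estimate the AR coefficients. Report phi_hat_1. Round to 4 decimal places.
\hat\phi_{1} = 0.7770

The Yule-Walker equations for an AR(p) process read, in matrix form,
  Gamma_p phi = r_p,   with   (Gamma_p)_{ij} = gamma(|i - j|),
                       (r_p)_i = gamma(i),   i,j = 1..p.
Substitute the sample gammas (Toeplitz matrix and right-hand side of size 1):
  Gamma_p = [[7.5706]]
  r_p     = [5.8823]
With p = 1 this is the single equation gamma(0) phi_1 = gamma(1):
  phi_hat_1 = gamma(1) / gamma(0) = 5.8823 / 7.5706 = 0.7770.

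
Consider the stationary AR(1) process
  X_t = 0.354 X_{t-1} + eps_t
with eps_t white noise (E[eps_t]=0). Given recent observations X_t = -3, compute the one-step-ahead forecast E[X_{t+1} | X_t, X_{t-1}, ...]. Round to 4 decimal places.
E[X_{t+1} \mid \mathcal F_t] = -1.0620

For an AR(p) model X_t = c + sum_i phi_i X_{t-i} + eps_t, the
one-step-ahead conditional mean is
  E[X_{t+1} | X_t, ...] = c + sum_i phi_i X_{t+1-i}.
Substitute known values:
  E[X_{t+1} | ...] = (0.354) * (-3)
                   = -1.0620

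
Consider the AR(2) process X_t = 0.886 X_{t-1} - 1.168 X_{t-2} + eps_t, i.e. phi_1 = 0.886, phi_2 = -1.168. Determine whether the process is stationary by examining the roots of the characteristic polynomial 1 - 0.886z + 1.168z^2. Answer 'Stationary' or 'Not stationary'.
\text{Not stationary}

The AR(p) characteristic polynomial is P(z) = 1 - 0.886z + 1.168z^2.
Stationarity requires all roots to lie outside the unit circle, i.e. |z| > 1 for every root.
Set 1 + (-0.886) z + (1.168) z^2 = 0, i.e. a z^2 + b z + c = 0 with a = 1.168, b = -0.886, c = 1.
Discriminant D = b^2 - 4ac = (-0.886)^2 - 4*(1.168)*1 = 0.784996 - (4.672) = -3.887004.
D < 0, so the roots are the complex-conjugate pair z = (-b +/- i sqrt(-D)) / (2a) = 0.3793 +/- 0.844i.
For a conjugate pair |z|^2 = z * conj(z) = (product of roots) = c/a = 1/(1.168) = 0.856164, so |z| = sqrt(0.856164) = 0.9253 for both roots.
Moduli of all roots: 0.9253, 0.9253.
All moduli strictly greater than 1? No.
Verdict: Not stationary.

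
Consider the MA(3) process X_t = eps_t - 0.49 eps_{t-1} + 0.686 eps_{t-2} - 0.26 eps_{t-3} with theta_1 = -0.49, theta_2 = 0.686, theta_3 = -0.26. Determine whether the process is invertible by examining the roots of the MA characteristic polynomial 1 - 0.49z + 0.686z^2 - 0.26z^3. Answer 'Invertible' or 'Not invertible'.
\text{Invertible}

The MA(q) characteristic polynomial is P(z) = 1 - 0.49z + 0.686z^2 - 0.26z^3.
Invertibility requires all roots to lie outside the unit circle, i.e. |z| > 1 for every root.
Degree 3: look for a simple real root z0 first, then factor out (1 - z/z0) and solve the remaining quadratic.
Testing z0 = 2.5: P(2.5) = 1 + (-0.49)(2.5) + (0.686)(2.5)^2 + (-0.26)(2.5)^3
  = 1 + (-1.225) + (4.2875) + (-4.0625) = 0.  So z_0 = 2.5 is a root, |z_0| = 2.5.
Divide out the factor (1 - 0.4 z) = (1 - z/z0) (since 1/z0 = 0.4):
  P(z) = (1 - 0.4 z)(1 + (-0.09) z + (0.65) z^2)
  [check: z-coef -0.09 - (0.4) = -0.49; z^2-coef 0.65 - (0.4)(-0.09) = 0.686; z^3-coef -(0.4)(0.65) = -0.26.]
Remaining roots from the quadratic factor 1 + (-0.09) z + (0.65) z^2:
  Set 1 + (-0.09) z + (0.65) z^2 = 0, i.e. a z^2 + b z + c = 0 with a = 0.65, b = -0.09, c = 1.
  Discriminant D = b^2 - 4ac = (-0.09)^2 - 4*(0.65)*1 = 0.0081 - (2.6) = -2.5919.
  D < 0, so the roots are the complex-conjugate pair z = (-b +/- i sqrt(-D)) / (2a) = 0.0692 +/- 1.2384i.
  For a conjugate pair |z|^2 = z * conj(z) = (product of roots) = c/a = 1/(0.65) = 1.538462, so |z| = sqrt(1.538462) = 1.2403 for both roots.
Moduli of all roots: 2.5000, 1.2403, 1.2403.
All moduli strictly greater than 1? Yes.
Verdict: Invertible.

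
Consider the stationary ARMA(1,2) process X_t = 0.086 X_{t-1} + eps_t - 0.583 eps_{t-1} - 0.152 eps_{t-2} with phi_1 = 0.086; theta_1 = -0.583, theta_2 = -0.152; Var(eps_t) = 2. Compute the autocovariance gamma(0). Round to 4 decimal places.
\gamma(0) = 2.5704

Multiply the model equation by X_{t-k} and take expectations. With theta_0 = psi_0 = 1 and psi_j the MA(infinity) weights, this gives
  gamma(k) - sum_i phi_i gamma(k-i) = c_k,
  c_k = sigma^2 * sum_{j=k..q} theta_j psi_{j-k}   (c_k = 0 for k > q),
using gamma(-m) = gamma(m).
psi-weights needed (psi_j = theta_j + sum_i phi_i psi_{j-i}):
  psi_1 = theta_1 + phi_1 = -0.583 + (0.086) = -0.497
  psi_2 = theta_2 + phi_1 psi_1 = -0.152 + (0.086)(-0.497) = -0.194742
Right-hand sides:
  c_0 = sigma^2 (1 + theta_1 psi_1 + theta_2 psi_2) = 2 * (1 + (-0.583)(-0.497) + (-0.152)(-0.194742)) = 2 * 1.319352 = 2.638704
  c_1 = sigma^2 (theta_1 + theta_2 psi_1) = 2 * (-0.583 + (-0.152)(-0.497)) = -1.014912
  c_2 = sigma^2 theta_2 = 2 * (-0.152) = -0.304
Equations for k = 0 and k = 1 (AR order 1):
  gamma(0) = phi_1 gamma(1) + c_0
  gamma(1) = phi_1 gamma(0) + c_1
Substituting the second into the first: gamma(0) (1 - phi_1^2) = c_0 + phi_1 c_1, so
  gamma(0) = (c_0 + phi_1 c_1) / (1 - phi_1^2) = (2.638704 + (0.086)(-1.014912)) / (1 - (0.086)^2) = 2.551421 / 0.992604 = 2.570432.
Therefore gamma(0) = 2.5704 (to 4 decimal places).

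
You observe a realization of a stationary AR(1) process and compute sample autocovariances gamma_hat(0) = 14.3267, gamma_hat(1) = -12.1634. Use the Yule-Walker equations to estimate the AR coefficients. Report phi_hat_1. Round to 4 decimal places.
\hat\phi_{1} = -0.8490

The Yule-Walker equations for an AR(p) process read, in matrix form,
  Gamma_p phi = r_p,   with   (Gamma_p)_{ij} = gamma(|i - j|),
                       (r_p)_i = gamma(i),   i,j = 1..p.
Substitute the sample gammas (Toeplitz matrix and right-hand side of size 1):
  Gamma_p = [[14.3267]]
  r_p     = [-12.1634]
With p = 1 this is the single equation gamma(0) phi_1 = gamma(1):
  phi_hat_1 = gamma(1) / gamma(0) = -12.1634 / 14.3267 = -0.8490.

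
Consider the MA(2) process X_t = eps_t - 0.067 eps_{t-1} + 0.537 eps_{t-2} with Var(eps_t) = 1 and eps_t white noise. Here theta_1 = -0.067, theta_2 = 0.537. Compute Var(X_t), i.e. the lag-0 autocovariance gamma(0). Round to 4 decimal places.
\gamma(0) = 1.2929

For an MA(q) process X_t = eps_t + sum_i theta_i eps_{t-i} with
Var(eps_t) = sigma^2, the variance is
  gamma(0) = sigma^2 * (1 + sum_i theta_i^2).
  sum_i theta_i^2 = (-0.067)^2 + (0.537)^2 = 0.004489 + 0.288369 = 0.292858.
  gamma(0) = 1 * (1 + 0.292858) = 1 * 1.292858 = 1.292858, which rounds to 1.2929.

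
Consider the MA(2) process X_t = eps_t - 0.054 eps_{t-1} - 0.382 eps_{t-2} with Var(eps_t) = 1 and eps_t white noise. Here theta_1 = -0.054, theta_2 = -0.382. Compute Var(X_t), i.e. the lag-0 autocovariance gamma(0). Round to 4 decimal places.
\gamma(0) = 1.1488

For an MA(q) process X_t = eps_t + sum_i theta_i eps_{t-i} with
Var(eps_t) = sigma^2, the variance is
  gamma(0) = sigma^2 * (1 + sum_i theta_i^2).
  sum_i theta_i^2 = (-0.054)^2 + (-0.382)^2 = 0.002916 + 0.145924 = 0.14884.
  gamma(0) = 1 * (1 + 0.14884) = 1 * 1.14884 = 1.14884, which rounds to 1.1488.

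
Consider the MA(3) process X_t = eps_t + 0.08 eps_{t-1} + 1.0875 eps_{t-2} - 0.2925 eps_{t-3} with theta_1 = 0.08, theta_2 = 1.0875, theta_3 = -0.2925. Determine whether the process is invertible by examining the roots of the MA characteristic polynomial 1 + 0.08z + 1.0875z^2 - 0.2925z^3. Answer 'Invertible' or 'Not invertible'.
\text{Not invertible}

The MA(q) characteristic polynomial is P(z) = 1 + 0.08z + 1.0875z^2 - 0.2925z^3.
Invertibility requires all roots to lie outside the unit circle, i.e. |z| > 1 for every root.
Degree 3: look for a simple real root z0 first, then factor out (1 - z/z0) and solve the remaining quadratic.
Testing z0 = 4: P(4) = 1 + (0.08)(4) + (1.0875)(4)^2 + (-0.2925)(4)^3
  = 1 + (0.32) + (17.4) + (-18.72) = 0.  So z_0 = 4 is a root, |z_0| = 4.
Divide out the factor (1 - 0.25 z) = (1 - z/z0) (since 1/z0 = 0.25):
  P(z) = (1 - 0.25 z)(1 + (0.33) z + (1.17) z^2)
  [check: z-coef 0.33 - (0.25) = 0.08; z^2-coef 1.17 - (0.25)(0.33) = 1.0875; z^3-coef -(0.25)(1.17) = -0.2925.]
Remaining roots from the quadratic factor 1 + (0.33) z + (1.17) z^2:
  Set 1 + (0.33) z + (1.17) z^2 = 0, i.e. a z^2 + b z + c = 0 with a = 1.17, b = 0.33, c = 1.
  Discriminant D = b^2 - 4ac = (0.33)^2 - 4*(1.17)*1 = 0.1089 - (4.68) = -4.5711.
  D < 0, so the roots are the complex-conjugate pair z = (-b +/- i sqrt(-D)) / (2a) = -0.141 +/- 0.9137i.
  For a conjugate pair |z|^2 = z * conj(z) = (product of roots) = c/a = 1/(1.17) = 0.854701, so |z| = sqrt(0.854701) = 0.9245 for both roots.
Moduli of all roots: 4.0000, 0.9245, 0.9245.
All moduli strictly greater than 1? No.
Verdict: Not invertible.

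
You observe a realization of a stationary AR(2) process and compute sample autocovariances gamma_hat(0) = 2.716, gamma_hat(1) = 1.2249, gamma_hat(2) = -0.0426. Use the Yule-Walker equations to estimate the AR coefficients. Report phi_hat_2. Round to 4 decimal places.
\hat\phi_{2} = -0.2750

The Yule-Walker equations for an AR(p) process read, in matrix form,
  Gamma_p phi = r_p,   with   (Gamma_p)_{ij} = gamma(|i - j|),
                       (r_p)_i = gamma(i),   i,j = 1..p.
Substitute the sample gammas (Toeplitz matrix and right-hand side of size 2):
  Gamma_p = [[2.716, 1.2249], [1.2249, 2.716]]
  r_p     = [1.2249, -0.0426]
Written out:
  2.716 phi_1 + 1.2249 phi_2 = 1.2249
  1.2249 phi_1 + 2.716 phi_2 = -0.0426
Solve by Cramer's rule:
  det = gamma(0)^2 - gamma(1)^2 = (2.716)^2 - (1.2249)^2 = 7.376656 - 1.50038001 = 5.87627599
  phi_hat_1 = [gamma(1) gamma(0) - gamma(1) gamma(2)] / det = [(1.2249)(2.716) - (1.2249)(-0.0426)] / 5.87627599 = 3.37900914 / 5.87627599 = 0.575
  phi_hat_2 = [gamma(0) gamma(2) - gamma(1)^2] / det = [(2.716)(-0.0426) - (1.2249)^2] / 5.87627599 = -1.61608161 / 5.87627599 = -0.275
So phi_hat = [0.5750, -0.2750].
Therefore phi_hat_2 = -0.2750.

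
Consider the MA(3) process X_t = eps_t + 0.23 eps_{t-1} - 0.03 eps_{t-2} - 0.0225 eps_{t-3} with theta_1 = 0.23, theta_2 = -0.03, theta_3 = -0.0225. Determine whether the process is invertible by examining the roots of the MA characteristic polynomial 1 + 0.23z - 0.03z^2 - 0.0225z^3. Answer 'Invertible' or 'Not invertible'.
\text{Invertible}

The MA(q) characteristic polynomial is P(z) = 1 + 0.23z - 0.03z^2 - 0.0225z^3.
Invertibility requires all roots to lie outside the unit circle, i.e. |z| > 1 for every root.
Degree 3: look for a simple real root z0 first, then factor out (1 - z/z0) and solve the remaining quadratic.
Testing z0 = 4: P(4) = 1 + (0.23)(4) + (-0.03)(4)^2 + (-0.0225)(4)^3
  = 1 + (0.92) + (-0.48) + (-1.44) = 0.  So z_0 = 4 is a root, |z_0| = 4.
Divide out the factor (1 - 0.25 z) = (1 - z/z0) (since 1/z0 = 0.25):
  P(z) = (1 - 0.25 z)(1 + (0.48) z + (0.09) z^2)
  [check: z-coef 0.48 - (0.25) = 0.23; z^2-coef 0.09 - (0.25)(0.48) = -0.03; z^3-coef -(0.25)(0.09) = -0.0225.]
Remaining roots from the quadratic factor 1 + (0.48) z + (0.09) z^2:
  Set 1 + (0.48) z + (0.09) z^2 = 0, i.e. a z^2 + b z + c = 0 with a = 0.09, b = 0.48, c = 1.
  Discriminant D = b^2 - 4ac = (0.48)^2 - 4*(0.09)*1 = 0.2304 - (0.36) = -0.1296.
  D < 0, so the roots are the complex-conjugate pair z = (-b +/- i sqrt(-D)) / (2a) = -2.6667 +/- 2i.
  For a conjugate pair |z|^2 = z * conj(z) = (product of roots) = c/a = 1/(0.09) = 11.111111, so |z| = sqrt(11.111111) = 3.3333 for both roots.
Moduli of all roots: 4.0000, 3.3333, 3.3333.
All moduli strictly greater than 1? Yes.
Verdict: Invertible.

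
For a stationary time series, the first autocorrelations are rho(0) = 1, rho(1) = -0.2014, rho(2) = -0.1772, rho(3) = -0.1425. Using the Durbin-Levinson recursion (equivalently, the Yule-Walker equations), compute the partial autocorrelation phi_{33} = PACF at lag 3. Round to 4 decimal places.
\phi_{33} = -0.2549

The PACF at lag k is phi_{kk}, the last component of the solution
to the Yule-Walker system G_k phi = r_k where
  (G_k)_{ij} = rho(|i - j|), (r_k)_i = rho(i), i,j = 1..k.
Equivalently, Durbin-Levinson gives phi_{kk} iteratively:
  phi_{11} = rho(1)
  phi_{kk} = [rho(k) - sum_{j=1..k-1} phi_{k-1,j} rho(k-j)]
            / [1 - sum_{j=1..k-1} phi_{k-1,j} rho(j)],
  phi_{k,j} = phi_{k-1,j} - phi_{kk} phi_{k-1,k-j},  j = 1..k-1.
Step k = 1:
  phi_11 = rho(1) = -0.2014.
Step k = 2:
  phi_22 = [rho(2) - phi_11 rho(1)] / [1 - phi_11 rho(1)] = [-0.1772 - (-0.2014)(-0.2014)] / [1 - (-0.2014)(-0.2014)]
         = -0.21776196 / 0.95943804 = -0.226968.
  Update: phi_21 = phi_11 - phi_22 phi_11 = -0.2014 - (-0.226968)(-0.2014) = -0.247111.
Step k = 3:
  phi_33 = [rho(3) - phi_21 rho(2) - phi_22 rho(1)] / [1 - phi_21 rho(1) - phi_22 rho(2)]
    numerator   = -0.1425 - (-0.247111)(-0.1772) - (-0.226968)(-0.2014) = -0.23199954
    denominator = 1 - (-0.247111)(-0.2014) - (-0.226968)(-0.1772) = 0.91001299
  phi_33 = -0.23199954 / 0.91001299 = -0.2549.
Therefore phi_{33} = -0.2549.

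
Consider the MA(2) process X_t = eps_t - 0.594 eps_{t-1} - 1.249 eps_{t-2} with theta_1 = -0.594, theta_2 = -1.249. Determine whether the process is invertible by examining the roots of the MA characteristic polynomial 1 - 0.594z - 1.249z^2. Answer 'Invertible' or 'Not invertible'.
\text{Not invertible}

The MA(q) characteristic polynomial is P(z) = 1 - 0.594z - 1.249z^2.
Invertibility requires all roots to lie outside the unit circle, i.e. |z| > 1 for every root.
Set 1 + (-0.594) z + (-1.249) z^2 = 0, i.e. a z^2 + b z + c = 0 with a = -1.249, b = -0.594, c = 1.
Discriminant D = b^2 - 4ac = (-0.594)^2 - 4*(-1.249)*1 = 0.352836 - (-4.996) = 5.348836.
D >= 0, so the roots are real: z = (-b +/- sqrt(D)) / (2a) = (0.594 +/- 2.312755) / (-2.498).
  z_1 = (0.594 + 2.312755) / (-2.498) = -1.1636,   |z_1| = 1.1636.
  z_2 = (0.594 - 2.312755) / (-2.498) = 0.6881,   |z_2| = 0.6881.
Moduli of all roots: 1.1636, 0.6881.
All moduli strictly greater than 1? No.
Verdict: Not invertible.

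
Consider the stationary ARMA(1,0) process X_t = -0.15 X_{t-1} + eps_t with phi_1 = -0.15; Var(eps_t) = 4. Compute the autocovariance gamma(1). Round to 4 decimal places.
\gamma(1) = -0.6138

Multiply the model equation by X_{t-k} and take expectations. With theta_0 = psi_0 = 1 and psi_j the MA(infinity) weights, this gives
  gamma(k) - sum_i phi_i gamma(k-i) = c_k,
  c_k = sigma^2 * sum_{j=k..q} theta_j psi_{j-k}   (c_k = 0 for k > q),
using gamma(-m) = gamma(m).
Pure AR (q = 0): c_0 = sigma^2 = 4, c_k = 0 for k >= 1.
Equations for k = 0 and k = 1 (AR order 1):
  gamma(0) = phi_1 gamma(1) + c_0
  gamma(1) = phi_1 gamma(0) + c_1
Substituting the second into the first: gamma(0) (1 - phi_1^2) = c_0 + phi_1 c_1, so
  gamma(0) = c_0 / (1 - phi_1^2) = 4 / (1 - (-0.15)^2) = 4 / 0.9775 = 4.092072.
  gamma(1) = phi_1 gamma(0) = (-0.15)(4.092072) = -0.613811.
Therefore gamma(1) = -0.6138 (to 4 decimal places).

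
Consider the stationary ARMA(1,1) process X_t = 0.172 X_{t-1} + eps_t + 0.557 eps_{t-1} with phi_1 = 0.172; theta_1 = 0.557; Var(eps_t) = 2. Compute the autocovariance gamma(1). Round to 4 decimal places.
\gamma(1) = 1.6464

Multiply the model equation by X_{t-k} and take expectations. With theta_0 = psi_0 = 1 and psi_j the MA(infinity) weights, this gives
  gamma(k) - sum_i phi_i gamma(k-i) = c_k,
  c_k = sigma^2 * sum_{j=k..q} theta_j psi_{j-k}   (c_k = 0 for k > q),
using gamma(-m) = gamma(m).
psi-weights needed (psi_j = theta_j + sum_i phi_i psi_{j-i}):
  psi_1 = theta_1 + phi_1 = 0.557 + (0.172) = 0.729
Right-hand sides:
  c_0 = sigma^2 (1 + theta_1 psi_1) = 2 * (1 + (0.557)(0.729)) = 2 * 1.406053 = 2.812106
  c_1 = sigma^2 theta_1 = 2 * (0.557) = 1.114
  c_2 = 0
Equations for k = 0 and k = 1 (AR order 1):
  gamma(0) = phi_1 gamma(1) + c_0
  gamma(1) = phi_1 gamma(0) + c_1
Substituting the second into the first: gamma(0) (1 - phi_1^2) = c_0 + phi_1 c_1, so
  gamma(0) = (c_0 + phi_1 c_1) / (1 - phi_1^2) = (2.812106 + (0.172)(1.114)) / (1 - (0.172)^2) = 3.003714 / 0.970416 = 3.095285.
  gamma(1) = phi_1 gamma(0) + c_1 = (0.172)(3.095285) + (1.114) = 1.646389.
Therefore gamma(1) = 1.6464 (to 4 decimal places).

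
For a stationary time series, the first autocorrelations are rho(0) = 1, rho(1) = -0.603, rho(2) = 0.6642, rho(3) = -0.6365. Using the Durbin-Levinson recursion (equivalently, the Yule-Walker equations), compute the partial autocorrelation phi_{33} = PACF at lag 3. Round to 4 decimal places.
\phi_{33} = -0.2839

The PACF at lag k is phi_{kk}, the last component of the solution
to the Yule-Walker system G_k phi = r_k where
  (G_k)_{ij} = rho(|i - j|), (r_k)_i = rho(i), i,j = 1..k.
Equivalently, Durbin-Levinson gives phi_{kk} iteratively:
  phi_{11} = rho(1)
  phi_{kk} = [rho(k) - sum_{j=1..k-1} phi_{k-1,j} rho(k-j)]
            / [1 - sum_{j=1..k-1} phi_{k-1,j} rho(j)],
  phi_{k,j} = phi_{k-1,j} - phi_{kk} phi_{k-1,k-j},  j = 1..k-1.
Step k = 1:
  phi_11 = rho(1) = -0.603.
Step k = 2:
  phi_22 = [rho(2) - phi_11 rho(1)] / [1 - phi_11 rho(1)] = [0.6642 - (-0.603)(-0.603)] / [1 - (-0.603)(-0.603)]
         = 0.300591 / 0.636391 = 0.472337.
  Update: phi_21 = phi_11 - phi_22 phi_11 = -0.603 - (0.472337)(-0.603) = -0.318181.
Step k = 3:
  phi_33 = [rho(3) - phi_21 rho(2) - phi_22 rho(1)] / [1 - phi_21 rho(1) - phi_22 rho(2)]
    numerator   = -0.6365 - (-0.318181)(0.6642) - (0.472337)(-0.603) = -0.14034511
    denominator = 1 - (-0.318181)(-0.603) - (0.472337)(0.6642) = 0.49441076
  phi_33 = -0.14034511 / 0.49441076 = -0.2839.
Therefore phi_{33} = -0.2839.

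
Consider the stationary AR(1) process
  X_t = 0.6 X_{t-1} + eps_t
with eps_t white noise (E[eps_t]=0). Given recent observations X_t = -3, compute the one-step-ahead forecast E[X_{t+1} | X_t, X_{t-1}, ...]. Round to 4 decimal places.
E[X_{t+1} \mid \mathcal F_t] = -1.8000

For an AR(p) model X_t = c + sum_i phi_i X_{t-i} + eps_t, the
one-step-ahead conditional mean is
  E[X_{t+1} | X_t, ...] = c + sum_i phi_i X_{t+1-i}.
Substitute known values:
  E[X_{t+1} | ...] = (0.6) * (-3)
                   = -1.8000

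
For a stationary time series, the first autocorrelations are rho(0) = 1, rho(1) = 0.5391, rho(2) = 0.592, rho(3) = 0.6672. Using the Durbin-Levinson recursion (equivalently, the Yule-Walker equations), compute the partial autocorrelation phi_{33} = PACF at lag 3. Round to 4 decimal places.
\phi_{33} = 0.4380

The PACF at lag k is phi_{kk}, the last component of the solution
to the Yule-Walker system G_k phi = r_k where
  (G_k)_{ij} = rho(|i - j|), (r_k)_i = rho(i), i,j = 1..k.
Equivalently, Durbin-Levinson gives phi_{kk} iteratively:
  phi_{11} = rho(1)
  phi_{kk} = [rho(k) - sum_{j=1..k-1} phi_{k-1,j} rho(k-j)]
            / [1 - sum_{j=1..k-1} phi_{k-1,j} rho(j)],
  phi_{k,j} = phi_{k-1,j} - phi_{kk} phi_{k-1,k-j},  j = 1..k-1.
Step k = 1:
  phi_11 = rho(1) = 0.5391.
Step k = 2:
  phi_22 = [rho(2) - phi_11 rho(1)] / [1 - phi_11 rho(1)] = [0.592 - (0.5391)(0.5391)] / [1 - (0.5391)(0.5391)]
         = 0.30137119 / 0.70937119 = 0.424843.
  Update: phi_21 = phi_11 - phi_22 phi_11 = 0.5391 - (0.424843)(0.5391) = 0.310067.
Step k = 3:
  phi_33 = [rho(3) - phi_21 rho(2) - phi_22 rho(1)] / [1 - phi_21 rho(1) - phi_22 rho(2)]
    numerator   = 0.6672 - (0.310067)(0.592) - (0.424843)(0.5391) = 0.25460745
    denominator = 1 - (0.310067)(0.5391) - (0.424843)(0.592) = 0.58133583
  phi_33 = 0.25460745 / 0.58133583 = 0.438.
Therefore phi_{33} = 0.4380.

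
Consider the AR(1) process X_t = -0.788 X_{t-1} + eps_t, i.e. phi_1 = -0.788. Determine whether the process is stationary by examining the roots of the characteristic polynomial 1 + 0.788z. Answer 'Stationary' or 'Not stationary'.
\text{Stationary}

The AR(p) characteristic polynomial is P(z) = 1 + 0.788z.
Stationarity requires all roots to lie outside the unit circle, i.e. |z| > 1 for every root.
This is linear in z: 1 + (0.788) z = 0  =>  z = -1/(0.788) = -1.269036,  |z| = 1.269036.
Moduli of all roots: 1.2690.
All moduli strictly greater than 1? Yes.
Verdict: Stationary.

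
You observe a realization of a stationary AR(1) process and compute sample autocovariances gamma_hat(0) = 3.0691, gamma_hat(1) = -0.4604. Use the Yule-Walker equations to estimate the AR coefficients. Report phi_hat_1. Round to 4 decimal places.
\hat\phi_{1} = -0.1500

The Yule-Walker equations for an AR(p) process read, in matrix form,
  Gamma_p phi = r_p,   with   (Gamma_p)_{ij} = gamma(|i - j|),
                       (r_p)_i = gamma(i),   i,j = 1..p.
Substitute the sample gammas (Toeplitz matrix and right-hand side of size 1):
  Gamma_p = [[3.0691]]
  r_p     = [-0.4604]
With p = 1 this is the single equation gamma(0) phi_1 = gamma(1):
  phi_hat_1 = gamma(1) / gamma(0) = -0.4604 / 3.0691 = -0.1500.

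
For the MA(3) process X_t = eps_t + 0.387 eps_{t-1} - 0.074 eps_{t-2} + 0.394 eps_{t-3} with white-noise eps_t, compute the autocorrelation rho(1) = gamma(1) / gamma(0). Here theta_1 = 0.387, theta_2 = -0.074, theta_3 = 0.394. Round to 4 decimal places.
\rho(1) = 0.2512

For an MA(q) process with theta_0 = 1, the autocovariance is
  gamma(k) = sigma^2 * sum_{i=0..q-k} theta_i * theta_{i+k},
and rho(k) = gamma(k) / gamma(0). Sigma^2 cancels.
  numerator   = (1)*(0.387) + (0.387)*(-0.074) + (-0.074)*(0.394) = 0.329206.
  denominator = (1)^2 + (0.387)^2 + (-0.074)^2 + (0.394)^2 = 1.310481.
  rho(1) = 0.329206 / 1.310481 = 0.2512.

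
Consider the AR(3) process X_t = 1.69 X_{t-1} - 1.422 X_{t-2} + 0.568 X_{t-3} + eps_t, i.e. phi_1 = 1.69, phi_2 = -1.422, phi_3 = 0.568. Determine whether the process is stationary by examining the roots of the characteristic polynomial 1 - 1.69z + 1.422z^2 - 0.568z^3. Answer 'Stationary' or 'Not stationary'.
\text{Stationary}

The AR(p) characteristic polynomial is P(z) = 1 - 1.69z + 1.422z^2 - 0.568z^3.
Stationarity requires all roots to lie outside the unit circle, i.e. |z| > 1 for every root.
Degree 3: look for a simple real root z0 first, then factor out (1 - z/z0) and solve the remaining quadratic.
Testing z0 = 1.25: P(1.25) = 1 + (-1.69)(1.25) + (1.422)(1.25)^2 + (-0.568)(1.25)^3
  = 1 + (-2.1125) + (2.221875) + (-1.109375) = 0.  So z_0 = 1.25 is a root, |z_0| = 1.25.
Divide out the factor (1 - 0.8 z) = (1 - z/z0) (since 1/z0 = 0.8):
  P(z) = (1 - 0.8 z)(1 + (-0.89) z + (0.71) z^2)
  [check: z-coef -0.89 - (0.8) = -1.69; z^2-coef 0.71 - (0.8)(-0.89) = 1.422; z^3-coef -(0.8)(0.71) = -0.568.]
Remaining roots from the quadratic factor 1 + (-0.89) z + (0.71) z^2:
  Set 1 + (-0.89) z + (0.71) z^2 = 0, i.e. a z^2 + b z + c = 0 with a = 0.71, b = -0.89, c = 1.
  Discriminant D = b^2 - 4ac = (-0.89)^2 - 4*(0.71)*1 = 0.7921 - (2.84) = -2.0479.
  D < 0, so the roots are the complex-conjugate pair z = (-b +/- i sqrt(-D)) / (2a) = 0.6268 +/- 1.0078i.
  For a conjugate pair |z|^2 = z * conj(z) = (product of roots) = c/a = 1/(0.71) = 1.408451, so |z| = sqrt(1.408451) = 1.1868 for both roots.
Moduli of all roots: 1.2500, 1.1868, 1.1868.
All moduli strictly greater than 1? Yes.
Verdict: Stationary.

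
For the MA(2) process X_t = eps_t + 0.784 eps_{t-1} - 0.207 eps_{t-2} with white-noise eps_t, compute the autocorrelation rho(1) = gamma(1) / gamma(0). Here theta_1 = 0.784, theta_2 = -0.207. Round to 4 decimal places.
\rho(1) = 0.3751

For an MA(q) process with theta_0 = 1, the autocovariance is
  gamma(k) = sigma^2 * sum_{i=0..q-k} theta_i * theta_{i+k},
and rho(k) = gamma(k) / gamma(0). Sigma^2 cancels.
  numerator   = (1)*(0.784) + (0.784)*(-0.207) = 0.621712.
  denominator = (1)^2 + (0.784)^2 + (-0.207)^2 = 1.657505.
  rho(1) = 0.621712 / 1.657505 = 0.3751.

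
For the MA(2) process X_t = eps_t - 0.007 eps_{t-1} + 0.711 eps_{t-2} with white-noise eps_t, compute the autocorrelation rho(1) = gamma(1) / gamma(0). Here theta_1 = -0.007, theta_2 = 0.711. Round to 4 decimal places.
\rho(1) = -0.0080

For an MA(q) process with theta_0 = 1, the autocovariance is
  gamma(k) = sigma^2 * sum_{i=0..q-k} theta_i * theta_{i+k},
and rho(k) = gamma(k) / gamma(0). Sigma^2 cancels.
  numerator   = (1)*(-0.007) + (-0.007)*(0.711) = -0.011977.
  denominator = (1)^2 + (-0.007)^2 + (0.711)^2 = 1.50557.
  rho(1) = -0.011977 / 1.50557 = -0.0080.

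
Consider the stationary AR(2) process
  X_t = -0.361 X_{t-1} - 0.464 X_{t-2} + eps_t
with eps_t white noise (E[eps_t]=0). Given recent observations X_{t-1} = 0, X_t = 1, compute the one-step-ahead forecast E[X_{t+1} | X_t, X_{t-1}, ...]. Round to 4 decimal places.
E[X_{t+1} \mid \mathcal F_t] = -0.3610

For an AR(p) model X_t = c + sum_i phi_i X_{t-i} + eps_t, the
one-step-ahead conditional mean is
  E[X_{t+1} | X_t, ...] = c + sum_i phi_i X_{t+1-i}.
Substitute known values:
  E[X_{t+1} | ...] = (-0.361) * (1) + (-0.464) * (0)
                   = -0.3610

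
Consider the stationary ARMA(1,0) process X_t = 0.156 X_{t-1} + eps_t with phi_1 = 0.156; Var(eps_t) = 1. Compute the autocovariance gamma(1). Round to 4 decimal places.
\gamma(1) = 0.1599

Multiply the model equation by X_{t-k} and take expectations. With theta_0 = psi_0 = 1 and psi_j the MA(infinity) weights, this gives
  gamma(k) - sum_i phi_i gamma(k-i) = c_k,
  c_k = sigma^2 * sum_{j=k..q} theta_j psi_{j-k}   (c_k = 0 for k > q),
using gamma(-m) = gamma(m).
Pure AR (q = 0): c_0 = sigma^2 = 1, c_k = 0 for k >= 1.
Equations for k = 0 and k = 1 (AR order 1):
  gamma(0) = phi_1 gamma(1) + c_0
  gamma(1) = phi_1 gamma(0) + c_1
Substituting the second into the first: gamma(0) (1 - phi_1^2) = c_0 + phi_1 c_1, so
  gamma(0) = c_0 / (1 - phi_1^2) = 1 / (1 - (0.156)^2) = 1 / 0.975664 = 1.024943.
  gamma(1) = phi_1 gamma(0) = (0.156)(1.024943) = 0.159891.
Therefore gamma(1) = 0.1599 (to 4 decimal places).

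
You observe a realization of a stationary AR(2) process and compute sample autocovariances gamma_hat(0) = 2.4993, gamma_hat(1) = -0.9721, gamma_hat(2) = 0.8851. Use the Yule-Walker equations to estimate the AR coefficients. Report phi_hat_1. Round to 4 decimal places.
\hat\phi_{1} = -0.2960

The Yule-Walker equations for an AR(p) process read, in matrix form,
  Gamma_p phi = r_p,   with   (Gamma_p)_{ij} = gamma(|i - j|),
                       (r_p)_i = gamma(i),   i,j = 1..p.
Substitute the sample gammas (Toeplitz matrix and right-hand side of size 2):
  Gamma_p = [[2.4993, -0.9721], [-0.9721, 2.4993]]
  r_p     = [-0.9721, 0.8851]
Written out:
  2.4993 phi_1 - 0.9721 phi_2 = -0.9721
  -0.9721 phi_1 + 2.4993 phi_2 = 0.8851
Solve by Cramer's rule:
  det = gamma(0)^2 - gamma(1)^2 = (2.4993)^2 - (-0.9721)^2 = 6.24650049 - 0.94497841 = 5.30152208
  phi_hat_1 = [gamma(1) gamma(0) - gamma(1) gamma(2)] / det = [(-0.9721)(2.4993) - (-0.9721)(0.8851)] / 5.30152208 = -1.56916382 / 5.30152208 = -0.296
  phi_hat_2 = [gamma(0) gamma(2) - gamma(1)^2] / det = [(2.4993)(0.8851) - (-0.9721)^2] / 5.30152208 = 1.26715202 / 5.30152208 = 0.239
So phi_hat = [-0.2960, 0.2390].
Therefore phi_hat_1 = -0.2960.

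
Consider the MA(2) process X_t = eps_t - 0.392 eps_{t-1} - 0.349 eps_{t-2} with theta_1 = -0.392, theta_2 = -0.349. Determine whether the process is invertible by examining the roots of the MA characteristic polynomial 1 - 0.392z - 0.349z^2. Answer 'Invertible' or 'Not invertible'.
\text{Invertible}

The MA(q) characteristic polynomial is P(z) = 1 - 0.392z - 0.349z^2.
Invertibility requires all roots to lie outside the unit circle, i.e. |z| > 1 for every root.
Set 1 + (-0.392) z + (-0.349) z^2 = 0, i.e. a z^2 + b z + c = 0 with a = -0.349, b = -0.392, c = 1.
Discriminant D = b^2 - 4ac = (-0.392)^2 - 4*(-0.349)*1 = 0.153664 - (-1.396) = 1.549664.
D >= 0, so the roots are real: z = (-b +/- sqrt(D)) / (2a) = (0.392 +/- 1.244855) / (-0.698).
  z_1 = (0.392 + 1.244855) / (-0.698) = -2.3451,   |z_1| = 2.3451.
  z_2 = (0.392 - 1.244855) / (-0.698) = 1.2219,   |z_2| = 1.2219.
Moduli of all roots: 2.3451, 1.2219.
All moduli strictly greater than 1? Yes.
Verdict: Invertible.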